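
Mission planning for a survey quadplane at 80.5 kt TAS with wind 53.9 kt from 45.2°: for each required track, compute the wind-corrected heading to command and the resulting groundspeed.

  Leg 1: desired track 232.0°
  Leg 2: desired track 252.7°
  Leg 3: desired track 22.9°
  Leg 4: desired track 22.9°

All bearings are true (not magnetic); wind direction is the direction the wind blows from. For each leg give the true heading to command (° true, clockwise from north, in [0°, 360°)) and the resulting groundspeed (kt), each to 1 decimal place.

Leg 1: heading=236.5°, groundspeed=133.8 kt
Leg 2: heading=270.7°, groundspeed=124.4 kt
Leg 3: heading=37.6°, groundspeed=28.0 kt
Leg 4: heading=37.6°, groundspeed=28.0 kt

Leg 1: desired track 232.0°; wind correction +4.5° → command heading 236.5°, groundspeed 133.8 kt
Leg 2: desired track 252.7°; wind correction +18.0° → command heading 270.7°, groundspeed 124.4 kt
Leg 3: desired track 22.9°; wind correction +14.7° → command heading 37.6°, groundspeed 28.0 kt
Leg 4: desired track 22.9°; wind correction +14.7° → command heading 37.6°, groundspeed 28.0 kt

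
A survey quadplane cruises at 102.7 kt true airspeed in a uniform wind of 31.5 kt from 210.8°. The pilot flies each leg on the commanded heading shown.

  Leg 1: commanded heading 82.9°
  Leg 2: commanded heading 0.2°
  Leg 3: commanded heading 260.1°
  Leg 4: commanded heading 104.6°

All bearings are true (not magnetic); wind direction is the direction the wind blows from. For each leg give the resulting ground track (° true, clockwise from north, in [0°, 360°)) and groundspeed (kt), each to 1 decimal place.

Leg 1: track=71.4°, groundspeed=124.6 kt
Leg 2: track=7.2°, groundspeed=130.8 kt
Leg 3: track=276.3°, groundspeed=85.6 kt
Leg 4: track=89.4°, groundspeed=115.5 kt

Leg 1: heading 82.9°; drift -11.5° → track 71.4°, groundspeed 124.6 kt
Leg 2: heading 0.2°; drift +7.0° → track 7.2°, groundspeed 130.8 kt
Leg 3: heading 260.1°; drift +16.2° → track 276.3°, groundspeed 85.6 kt
Leg 4: heading 104.6°; drift -15.2° → track 89.4°, groundspeed 115.5 kt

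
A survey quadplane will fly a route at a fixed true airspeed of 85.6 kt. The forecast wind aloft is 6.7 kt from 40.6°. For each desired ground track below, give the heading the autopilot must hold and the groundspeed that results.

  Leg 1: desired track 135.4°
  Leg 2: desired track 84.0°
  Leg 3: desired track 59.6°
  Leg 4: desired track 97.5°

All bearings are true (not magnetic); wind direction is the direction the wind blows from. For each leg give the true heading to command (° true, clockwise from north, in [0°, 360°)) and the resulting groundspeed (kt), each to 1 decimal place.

Leg 1: heading=130.9°, groundspeed=85.9 kt
Leg 2: heading=80.9°, groundspeed=80.6 kt
Leg 3: heading=58.1°, groundspeed=79.2 kt
Leg 4: heading=93.7°, groundspeed=81.8 kt

Leg 1: desired track 135.4°; wind correction -4.5° → command heading 130.9°, groundspeed 85.9 kt
Leg 2: desired track 84.0°; wind correction -3.1° → command heading 80.9°, groundspeed 80.6 kt
Leg 3: desired track 59.6°; wind correction -1.5° → command heading 58.1°, groundspeed 79.2 kt
Leg 4: desired track 97.5°; wind correction -3.8° → command heading 93.7°, groundspeed 81.8 kt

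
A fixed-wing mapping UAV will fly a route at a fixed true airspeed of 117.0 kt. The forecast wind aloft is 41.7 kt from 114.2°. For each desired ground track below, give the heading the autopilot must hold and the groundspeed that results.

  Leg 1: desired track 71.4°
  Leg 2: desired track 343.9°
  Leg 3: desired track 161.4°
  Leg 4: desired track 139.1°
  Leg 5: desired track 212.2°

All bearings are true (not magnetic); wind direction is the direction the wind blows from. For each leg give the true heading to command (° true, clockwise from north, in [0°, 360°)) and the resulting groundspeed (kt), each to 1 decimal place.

Leg 1: desired track 71.4°; wind correction +14.0° → command heading 85.4°, groundspeed 82.9 kt
Leg 2: desired track 343.9°; wind correction +15.8° → command heading 359.7°, groundspeed 139.6 kt
Leg 3: desired track 161.4°; wind correction -15.2° → command heading 146.2°, groundspeed 84.6 kt
Leg 4: desired track 139.1°; wind correction -8.6° → command heading 130.5°, groundspeed 77.9 kt
Leg 5: desired track 212.2°; wind correction -20.7° → command heading 191.5°, groundspeed 115.3 kt

Leg 1: heading=85.4°, groundspeed=82.9 kt
Leg 2: heading=359.7°, groundspeed=139.6 kt
Leg 3: heading=146.2°, groundspeed=84.6 kt
Leg 4: heading=130.5°, groundspeed=77.9 kt
Leg 5: heading=191.5°, groundspeed=115.3 kt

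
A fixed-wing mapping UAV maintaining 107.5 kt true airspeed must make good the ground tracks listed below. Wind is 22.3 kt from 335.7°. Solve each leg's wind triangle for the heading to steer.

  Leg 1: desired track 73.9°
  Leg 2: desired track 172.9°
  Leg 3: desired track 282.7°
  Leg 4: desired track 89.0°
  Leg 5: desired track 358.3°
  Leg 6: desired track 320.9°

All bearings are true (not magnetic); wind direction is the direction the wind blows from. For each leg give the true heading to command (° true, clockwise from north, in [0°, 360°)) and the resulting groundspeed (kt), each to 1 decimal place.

Leg 1: desired track 73.9°; wind correction -11.8° → command heading 62.1°, groundspeed 108.4 kt
Leg 2: desired track 172.9°; wind correction +3.5° → command heading 176.4°, groundspeed 128.6 kt
Leg 3: desired track 282.7°; wind correction +9.5° → command heading 292.2°, groundspeed 92.6 kt
Leg 4: desired track 89.0°; wind correction -11.0° → command heading 78.0°, groundspeed 114.4 kt
Leg 5: desired track 358.3°; wind correction -4.6° → command heading 353.7°, groundspeed 86.6 kt
Leg 6: desired track 320.9°; wind correction +3.0° → command heading 323.9°, groundspeed 85.8 kt

Leg 1: heading=62.1°, groundspeed=108.4 kt
Leg 2: heading=176.4°, groundspeed=128.6 kt
Leg 3: heading=292.2°, groundspeed=92.6 kt
Leg 4: heading=78.0°, groundspeed=114.4 kt
Leg 5: heading=353.7°, groundspeed=86.6 kt
Leg 6: heading=323.9°, groundspeed=85.8 kt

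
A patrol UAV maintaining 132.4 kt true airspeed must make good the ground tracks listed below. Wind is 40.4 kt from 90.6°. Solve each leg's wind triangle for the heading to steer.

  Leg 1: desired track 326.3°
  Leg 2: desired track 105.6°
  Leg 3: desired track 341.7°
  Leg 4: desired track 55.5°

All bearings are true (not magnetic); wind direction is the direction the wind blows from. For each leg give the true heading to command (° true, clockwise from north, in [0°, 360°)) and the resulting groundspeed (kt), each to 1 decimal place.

Leg 1: heading=340.9°, groundspeed=150.9 kt
Leg 2: heading=101.1°, groundspeed=93.0 kt
Leg 3: heading=358.5°, groundspeed=139.8 kt
Leg 4: heading=65.6°, groundspeed=97.3 kt

Leg 1: desired track 326.3°; wind correction +14.6° → command heading 340.9°, groundspeed 150.9 kt
Leg 2: desired track 105.6°; wind correction -4.5° → command heading 101.1°, groundspeed 93.0 kt
Leg 3: desired track 341.7°; wind correction +16.8° → command heading 358.5°, groundspeed 139.8 kt
Leg 4: desired track 55.5°; wind correction +10.1° → command heading 65.6°, groundspeed 97.3 kt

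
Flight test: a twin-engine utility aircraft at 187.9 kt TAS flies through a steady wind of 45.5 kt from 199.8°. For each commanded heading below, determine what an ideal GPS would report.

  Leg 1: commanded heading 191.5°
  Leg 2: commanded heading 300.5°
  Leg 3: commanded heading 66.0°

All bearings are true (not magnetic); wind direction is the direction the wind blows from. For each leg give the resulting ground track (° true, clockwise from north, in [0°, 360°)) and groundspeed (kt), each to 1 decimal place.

Leg 1: heading 191.5°; drift -2.6° → track 188.9°, groundspeed 143.0 kt
Leg 2: heading 300.5°; drift +12.8° → track 313.3°, groundspeed 201.4 kt
Leg 3: heading 66.0°; drift -8.5° → track 57.5°, groundspeed 221.8 kt

Leg 1: track=188.9°, groundspeed=143.0 kt
Leg 2: track=313.3°, groundspeed=201.4 kt
Leg 3: track=57.5°, groundspeed=221.8 kt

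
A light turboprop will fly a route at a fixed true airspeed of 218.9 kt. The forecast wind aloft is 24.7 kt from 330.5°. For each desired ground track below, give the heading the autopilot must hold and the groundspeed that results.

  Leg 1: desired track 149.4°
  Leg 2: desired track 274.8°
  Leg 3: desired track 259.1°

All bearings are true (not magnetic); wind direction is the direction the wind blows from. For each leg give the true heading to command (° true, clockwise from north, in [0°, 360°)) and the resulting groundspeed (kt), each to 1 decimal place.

Leg 1: desired track 149.4°; wind correction -0.1° → command heading 149.3°, groundspeed 243.6 kt
Leg 2: desired track 274.8°; wind correction +5.3° → command heading 280.1°, groundspeed 204.0 kt
Leg 3: desired track 259.1°; wind correction +6.1° → command heading 265.2°, groundspeed 209.8 kt

Leg 1: heading=149.3°, groundspeed=243.6 kt
Leg 2: heading=280.1°, groundspeed=204.0 kt
Leg 3: heading=265.2°, groundspeed=209.8 kt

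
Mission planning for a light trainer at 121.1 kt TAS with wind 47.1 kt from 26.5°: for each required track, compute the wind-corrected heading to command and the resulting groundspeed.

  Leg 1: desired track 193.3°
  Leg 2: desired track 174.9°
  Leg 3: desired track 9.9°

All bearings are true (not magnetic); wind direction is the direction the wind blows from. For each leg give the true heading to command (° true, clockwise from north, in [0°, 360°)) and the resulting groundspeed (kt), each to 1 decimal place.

Leg 1: desired track 193.3°; wind correction -5.1° → command heading 188.2°, groundspeed 166.5 kt
Leg 2: desired track 174.9°; wind correction -11.8° → command heading 163.1°, groundspeed 158.7 kt
Leg 3: desired track 9.9°; wind correction +6.4° → command heading 16.3°, groundspeed 75.2 kt

Leg 1: heading=188.2°, groundspeed=166.5 kt
Leg 2: heading=163.1°, groundspeed=158.7 kt
Leg 3: heading=16.3°, groundspeed=75.2 kt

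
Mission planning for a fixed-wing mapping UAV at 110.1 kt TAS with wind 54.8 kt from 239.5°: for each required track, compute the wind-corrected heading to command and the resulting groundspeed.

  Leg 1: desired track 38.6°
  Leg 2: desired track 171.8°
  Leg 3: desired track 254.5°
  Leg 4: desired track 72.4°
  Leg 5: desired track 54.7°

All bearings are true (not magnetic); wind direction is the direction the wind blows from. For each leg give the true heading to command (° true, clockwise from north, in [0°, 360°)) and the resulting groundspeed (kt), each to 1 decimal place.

Leg 1: desired track 38.6°; wind correction -10.2° → command heading 28.4°, groundspeed 159.5 kt
Leg 2: desired track 171.8°; wind correction +27.4° → command heading 199.2°, groundspeed 76.9 kt
Leg 3: desired track 254.5°; wind correction -7.4° → command heading 247.1°, groundspeed 56.2 kt
Leg 4: desired track 72.4°; wind correction +6.4° → command heading 78.8°, groundspeed 162.8 kt
Leg 5: desired track 54.7°; wind correction -2.4° → command heading 52.3°, groundspeed 164.6 kt

Leg 1: heading=28.4°, groundspeed=159.5 kt
Leg 2: heading=199.2°, groundspeed=76.9 kt
Leg 3: heading=247.1°, groundspeed=56.2 kt
Leg 4: heading=78.8°, groundspeed=162.8 kt
Leg 5: heading=52.3°, groundspeed=164.6 kt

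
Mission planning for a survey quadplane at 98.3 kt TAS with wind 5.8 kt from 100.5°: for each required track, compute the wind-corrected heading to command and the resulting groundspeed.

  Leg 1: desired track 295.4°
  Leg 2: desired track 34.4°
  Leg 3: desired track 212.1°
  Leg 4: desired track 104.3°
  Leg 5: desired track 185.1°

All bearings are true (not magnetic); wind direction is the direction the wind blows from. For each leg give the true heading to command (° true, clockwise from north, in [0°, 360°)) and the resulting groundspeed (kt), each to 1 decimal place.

Leg 1: desired track 295.4°; wind correction +0.9° → command heading 296.3°, groundspeed 103.9 kt
Leg 2: desired track 34.4°; wind correction +3.1° → command heading 37.5°, groundspeed 95.8 kt
Leg 3: desired track 212.1°; wind correction -3.1° → command heading 209.0°, groundspeed 100.3 kt
Leg 4: desired track 104.3°; wind correction -0.2° → command heading 104.1°, groundspeed 92.5 kt
Leg 5: desired track 185.1°; wind correction -3.4° → command heading 181.7°, groundspeed 97.6 kt

Leg 1: heading=296.3°, groundspeed=103.9 kt
Leg 2: heading=37.5°, groundspeed=95.8 kt
Leg 3: heading=209.0°, groundspeed=100.3 kt
Leg 4: heading=104.1°, groundspeed=92.5 kt
Leg 5: heading=181.7°, groundspeed=97.6 kt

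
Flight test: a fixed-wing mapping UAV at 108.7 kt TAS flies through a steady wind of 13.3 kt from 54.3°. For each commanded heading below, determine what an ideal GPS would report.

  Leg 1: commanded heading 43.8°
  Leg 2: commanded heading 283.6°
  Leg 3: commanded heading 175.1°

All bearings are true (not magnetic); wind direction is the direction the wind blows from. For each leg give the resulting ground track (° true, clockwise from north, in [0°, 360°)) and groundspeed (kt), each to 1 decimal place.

Leg 1: heading 43.8°; drift -1.5° → track 42.3°, groundspeed 95.7 kt
Leg 2: heading 283.6°; drift -4.9° → track 278.7°, groundspeed 117.8 kt
Leg 3: heading 175.1°; drift +5.6° → track 180.7°, groundspeed 116.1 kt

Leg 1: track=42.3°, groundspeed=95.7 kt
Leg 2: track=278.7°, groundspeed=117.8 kt
Leg 3: track=180.7°, groundspeed=116.1 kt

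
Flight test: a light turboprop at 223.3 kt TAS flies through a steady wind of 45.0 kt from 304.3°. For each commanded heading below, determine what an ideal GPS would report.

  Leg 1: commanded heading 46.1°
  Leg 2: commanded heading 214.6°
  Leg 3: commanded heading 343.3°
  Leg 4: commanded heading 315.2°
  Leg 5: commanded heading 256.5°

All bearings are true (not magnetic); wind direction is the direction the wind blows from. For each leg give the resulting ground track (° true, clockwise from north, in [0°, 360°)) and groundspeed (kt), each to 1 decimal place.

Leg 1: track=56.8°, groundspeed=236.6 kt
Leg 2: track=203.2°, groundspeed=227.6 kt
Leg 3: track=351.9°, groundspeed=190.4 kt
Leg 4: track=317.9°, groundspeed=179.3 kt
Leg 5: track=246.7°, groundspeed=195.9 kt

Leg 1: heading 46.1°; drift +10.7° → track 56.8°, groundspeed 236.6 kt
Leg 2: heading 214.6°; drift -11.4° → track 203.2°, groundspeed 227.6 kt
Leg 3: heading 343.3°; drift +8.6° → track 351.9°, groundspeed 190.4 kt
Leg 4: heading 315.2°; drift +2.7° → track 317.9°, groundspeed 179.3 kt
Leg 5: heading 256.5°; drift -9.8° → track 246.7°, groundspeed 195.9 kt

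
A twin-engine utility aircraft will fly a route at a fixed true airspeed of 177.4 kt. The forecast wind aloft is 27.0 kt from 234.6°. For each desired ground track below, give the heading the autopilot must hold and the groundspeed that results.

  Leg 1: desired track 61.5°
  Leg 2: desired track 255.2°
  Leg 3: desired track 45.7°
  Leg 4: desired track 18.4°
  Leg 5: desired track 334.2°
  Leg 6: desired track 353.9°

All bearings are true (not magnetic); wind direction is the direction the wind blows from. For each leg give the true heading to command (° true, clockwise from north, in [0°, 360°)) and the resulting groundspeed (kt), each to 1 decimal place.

Leg 1: heading=62.5°, groundspeed=204.2 kt
Leg 2: heading=252.1°, groundspeed=151.9 kt
Leg 3: heading=44.4°, groundspeed=204.0 kt
Leg 4: heading=13.2°, groundspeed=198.5 kt
Leg 5: heading=325.6°, groundspeed=179.9 kt
Leg 6: heading=346.3°, groundspeed=189.0 kt

Leg 1: desired track 61.5°; wind correction +1.0° → command heading 62.5°, groundspeed 204.2 kt
Leg 2: desired track 255.2°; wind correction -3.1° → command heading 252.1°, groundspeed 151.9 kt
Leg 3: desired track 45.7°; wind correction -1.3° → command heading 44.4°, groundspeed 204.0 kt
Leg 4: desired track 18.4°; wind correction -5.2° → command heading 13.2°, groundspeed 198.5 kt
Leg 5: desired track 334.2°; wind correction -8.6° → command heading 325.6°, groundspeed 179.9 kt
Leg 6: desired track 353.9°; wind correction -7.6° → command heading 346.3°, groundspeed 189.0 kt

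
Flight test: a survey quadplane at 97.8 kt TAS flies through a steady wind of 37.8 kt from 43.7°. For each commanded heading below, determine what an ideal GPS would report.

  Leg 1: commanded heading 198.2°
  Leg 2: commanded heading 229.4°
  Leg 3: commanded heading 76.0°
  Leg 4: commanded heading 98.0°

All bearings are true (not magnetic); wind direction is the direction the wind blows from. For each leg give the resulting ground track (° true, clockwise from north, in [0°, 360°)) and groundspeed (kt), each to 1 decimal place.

Leg 1: heading 198.2°; drift +7.0° → track 205.2°, groundspeed 132.9 kt
Leg 2: heading 229.4°; drift -1.6° → track 227.8°, groundspeed 135.5 kt
Leg 3: heading 76.0°; drift +17.1° → track 93.1°, groundspeed 68.9 kt
Leg 4: heading 98.0°; drift +22.1° → track 120.1°, groundspeed 81.7 kt

Leg 1: track=205.2°, groundspeed=132.9 kt
Leg 2: track=227.8°, groundspeed=135.5 kt
Leg 3: track=93.1°, groundspeed=68.9 kt
Leg 4: track=120.1°, groundspeed=81.7 kt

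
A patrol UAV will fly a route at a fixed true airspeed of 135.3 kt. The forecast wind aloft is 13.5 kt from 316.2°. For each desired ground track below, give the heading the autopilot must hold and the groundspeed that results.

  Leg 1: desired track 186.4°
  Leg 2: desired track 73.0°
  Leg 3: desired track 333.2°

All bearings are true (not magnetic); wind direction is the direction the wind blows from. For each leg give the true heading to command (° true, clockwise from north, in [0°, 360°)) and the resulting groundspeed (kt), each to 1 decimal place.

Leg 1: desired track 186.4°; wind correction +4.4° → command heading 190.8°, groundspeed 143.5 kt
Leg 2: desired track 73.0°; wind correction -5.1° → command heading 67.9°, groundspeed 140.8 kt
Leg 3: desired track 333.2°; wind correction -1.7° → command heading 331.5°, groundspeed 122.3 kt

Leg 1: heading=190.8°, groundspeed=143.5 kt
Leg 2: heading=67.9°, groundspeed=140.8 kt
Leg 3: heading=331.5°, groundspeed=122.3 kt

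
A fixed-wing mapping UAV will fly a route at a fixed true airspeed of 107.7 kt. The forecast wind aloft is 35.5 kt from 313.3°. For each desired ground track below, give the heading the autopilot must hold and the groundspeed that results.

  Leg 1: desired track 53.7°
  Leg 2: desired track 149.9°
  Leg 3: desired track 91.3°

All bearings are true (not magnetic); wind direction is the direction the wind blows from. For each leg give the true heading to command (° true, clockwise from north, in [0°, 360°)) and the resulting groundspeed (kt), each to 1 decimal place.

Leg 1: heading=34.8°, groundspeed=108.3 kt
Leg 2: heading=155.3°, groundspeed=141.2 kt
Leg 3: heading=78.6°, groundspeed=131.4 kt

Leg 1: desired track 53.7°; wind correction -18.9° → command heading 34.8°, groundspeed 108.3 kt
Leg 2: desired track 149.9°; wind correction +5.4° → command heading 155.3°, groundspeed 141.2 kt
Leg 3: desired track 91.3°; wind correction -12.7° → command heading 78.6°, groundspeed 131.4 kt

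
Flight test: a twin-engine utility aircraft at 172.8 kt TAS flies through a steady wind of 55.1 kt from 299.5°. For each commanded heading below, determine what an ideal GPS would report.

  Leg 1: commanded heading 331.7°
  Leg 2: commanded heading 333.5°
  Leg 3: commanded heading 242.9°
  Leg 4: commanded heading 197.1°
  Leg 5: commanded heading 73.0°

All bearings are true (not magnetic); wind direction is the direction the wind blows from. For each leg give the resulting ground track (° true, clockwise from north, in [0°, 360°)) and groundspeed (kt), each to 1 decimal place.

Leg 1: track=344.8°, groundspeed=129.5 kt
Leg 2: track=347.1°, groundspeed=130.8 kt
Leg 3: track=225.0°, groundspeed=149.7 kt
Leg 4: track=180.9°, groundspeed=192.3 kt
Leg 5: track=83.7°, groundspeed=214.5 kt

Leg 1: heading 331.7°; drift +13.1° → track 344.8°, groundspeed 129.5 kt
Leg 2: heading 333.5°; drift +13.6° → track 347.1°, groundspeed 130.8 kt
Leg 3: heading 242.9°; drift -17.9° → track 225.0°, groundspeed 149.7 kt
Leg 4: heading 197.1°; drift -16.2° → track 180.9°, groundspeed 192.3 kt
Leg 5: heading 73.0°; drift +10.7° → track 83.7°, groundspeed 214.5 kt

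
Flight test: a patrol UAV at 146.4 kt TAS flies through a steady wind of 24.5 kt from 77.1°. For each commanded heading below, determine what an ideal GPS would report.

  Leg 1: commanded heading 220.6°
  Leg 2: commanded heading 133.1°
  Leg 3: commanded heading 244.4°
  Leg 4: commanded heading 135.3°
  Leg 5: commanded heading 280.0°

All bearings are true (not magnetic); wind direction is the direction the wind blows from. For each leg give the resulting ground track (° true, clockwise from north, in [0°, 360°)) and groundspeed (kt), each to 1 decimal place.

Leg 1: track=225.6°, groundspeed=166.7 kt
Leg 2: track=141.8°, groundspeed=134.2 kt
Leg 3: track=246.2°, groundspeed=170.4 kt
Leg 4: track=144.2°, groundspeed=135.1 kt
Leg 5: track=276.8°, groundspeed=169.2 kt

Leg 1: heading 220.6°; drift +5.0° → track 225.6°, groundspeed 166.7 kt
Leg 2: heading 133.1°; drift +8.7° → track 141.8°, groundspeed 134.2 kt
Leg 3: heading 244.4°; drift +1.8° → track 246.2°, groundspeed 170.4 kt
Leg 4: heading 135.3°; drift +8.9° → track 144.2°, groundspeed 135.1 kt
Leg 5: heading 280.0°; drift -3.2° → track 276.8°, groundspeed 169.2 kt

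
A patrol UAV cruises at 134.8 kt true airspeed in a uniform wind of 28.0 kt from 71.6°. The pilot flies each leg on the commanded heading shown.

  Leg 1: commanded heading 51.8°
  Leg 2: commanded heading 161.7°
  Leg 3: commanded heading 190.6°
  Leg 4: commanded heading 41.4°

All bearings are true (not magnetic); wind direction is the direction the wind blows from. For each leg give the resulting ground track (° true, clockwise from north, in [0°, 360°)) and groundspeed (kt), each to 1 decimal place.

Leg 1: track=46.8°, groundspeed=108.9 kt
Leg 2: track=173.4°, groundspeed=137.7 kt
Leg 3: track=200.0°, groundspeed=150.4 kt
Leg 4: track=34.1°, groundspeed=111.5 kt

Leg 1: heading 51.8°; drift -5.0° → track 46.8°, groundspeed 108.9 kt
Leg 2: heading 161.7°; drift +11.7° → track 173.4°, groundspeed 137.7 kt
Leg 3: heading 190.6°; drift +9.4° → track 200.0°, groundspeed 150.4 kt
Leg 4: heading 41.4°; drift -7.3° → track 34.1°, groundspeed 111.5 kt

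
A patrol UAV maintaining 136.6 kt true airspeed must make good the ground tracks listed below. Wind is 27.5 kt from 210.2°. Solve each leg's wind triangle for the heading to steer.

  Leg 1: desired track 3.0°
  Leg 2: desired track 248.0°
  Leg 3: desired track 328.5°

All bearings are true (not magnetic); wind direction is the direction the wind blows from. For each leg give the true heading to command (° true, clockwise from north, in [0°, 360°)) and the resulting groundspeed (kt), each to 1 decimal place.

Leg 1: heading=357.7°, groundspeed=160.5 kt
Leg 2: heading=240.9°, groundspeed=113.8 kt
Leg 3: heading=318.3°, groundspeed=147.5 kt

Leg 1: desired track 3.0°; wind correction -5.3° → command heading 357.7°, groundspeed 160.5 kt
Leg 2: desired track 248.0°; wind correction -7.1° → command heading 240.9°, groundspeed 113.8 kt
Leg 3: desired track 328.5°; wind correction -10.2° → command heading 318.3°, groundspeed 147.5 kt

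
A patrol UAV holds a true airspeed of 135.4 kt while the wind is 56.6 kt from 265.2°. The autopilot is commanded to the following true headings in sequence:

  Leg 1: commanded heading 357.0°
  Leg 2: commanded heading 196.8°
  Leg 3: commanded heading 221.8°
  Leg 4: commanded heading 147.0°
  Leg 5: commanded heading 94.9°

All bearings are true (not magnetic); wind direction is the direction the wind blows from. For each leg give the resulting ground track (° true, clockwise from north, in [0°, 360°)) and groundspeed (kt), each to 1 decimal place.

Leg 1: track=19.4°, groundspeed=148.4 kt
Leg 2: track=172.1°, groundspeed=126.1 kt
Leg 3: track=199.4°, groundspeed=102.0 kt
Leg 4: track=129.9°, groundspeed=169.6 kt
Leg 5: track=92.0°, groundspeed=191.4 kt

Leg 1: heading 357.0°; drift +22.4° → track 19.4°, groundspeed 148.4 kt
Leg 2: heading 196.8°; drift -24.7° → track 172.1°, groundspeed 126.1 kt
Leg 3: heading 221.8°; drift -22.4° → track 199.4°, groundspeed 102.0 kt
Leg 4: heading 147.0°; drift -17.1° → track 129.9°, groundspeed 169.6 kt
Leg 5: heading 94.9°; drift -2.9° → track 92.0°, groundspeed 191.4 kt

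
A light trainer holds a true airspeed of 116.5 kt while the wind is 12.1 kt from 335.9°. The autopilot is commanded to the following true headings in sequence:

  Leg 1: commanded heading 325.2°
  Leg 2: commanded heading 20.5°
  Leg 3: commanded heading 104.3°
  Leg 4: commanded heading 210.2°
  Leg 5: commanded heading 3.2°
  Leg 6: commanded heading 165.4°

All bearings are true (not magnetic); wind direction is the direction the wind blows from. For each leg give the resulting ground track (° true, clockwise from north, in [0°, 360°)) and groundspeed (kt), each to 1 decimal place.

Leg 1: heading 325.2°; drift -1.2° → track 324.0°, groundspeed 104.6 kt
Leg 2: heading 20.5°; drift +4.5° → track 25.0°, groundspeed 108.2 kt
Leg 3: heading 104.3°; drift +4.4° → track 108.7°, groundspeed 124.4 kt
Leg 4: heading 210.2°; drift -4.5° → track 205.7°, groundspeed 124.0 kt
Leg 5: heading 3.2°; drift +3.0° → track 6.2°, groundspeed 105.9 kt
Leg 6: heading 165.4°; drift -0.9° → track 164.5°, groundspeed 128.4 kt

Leg 1: track=324.0°, groundspeed=104.6 kt
Leg 2: track=25.0°, groundspeed=108.2 kt
Leg 3: track=108.7°, groundspeed=124.4 kt
Leg 4: track=205.7°, groundspeed=124.0 kt
Leg 5: track=6.2°, groundspeed=105.9 kt
Leg 6: track=164.5°, groundspeed=128.4 kt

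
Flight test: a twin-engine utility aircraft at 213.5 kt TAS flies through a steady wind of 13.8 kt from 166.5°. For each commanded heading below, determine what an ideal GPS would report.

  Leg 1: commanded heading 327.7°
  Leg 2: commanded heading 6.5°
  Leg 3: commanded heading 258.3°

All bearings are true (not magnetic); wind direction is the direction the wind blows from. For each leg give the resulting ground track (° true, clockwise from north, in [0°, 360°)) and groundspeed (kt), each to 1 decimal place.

Leg 1: track=328.8°, groundspeed=226.6 kt
Leg 2: track=5.3°, groundspeed=226.5 kt
Leg 3: track=262.0°, groundspeed=214.4 kt

Leg 1: heading 327.7°; drift +1.1° → track 328.8°, groundspeed 226.6 kt
Leg 2: heading 6.5°; drift -1.2° → track 5.3°, groundspeed 226.5 kt
Leg 3: heading 258.3°; drift +3.7° → track 262.0°, groundspeed 214.4 kt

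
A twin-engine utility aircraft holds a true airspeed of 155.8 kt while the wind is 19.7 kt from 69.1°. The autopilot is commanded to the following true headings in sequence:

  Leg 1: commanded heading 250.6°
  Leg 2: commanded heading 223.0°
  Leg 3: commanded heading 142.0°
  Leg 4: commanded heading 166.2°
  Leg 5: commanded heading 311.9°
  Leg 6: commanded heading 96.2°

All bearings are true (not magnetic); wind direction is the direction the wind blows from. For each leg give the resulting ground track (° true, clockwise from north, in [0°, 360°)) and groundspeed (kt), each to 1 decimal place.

Leg 1: heading 250.6°; drift -0.2° → track 250.4°, groundspeed 175.5 kt
Leg 2: heading 223.0°; drift +2.9° → track 225.9°, groundspeed 173.7 kt
Leg 3: heading 142.0°; drift +7.2° → track 149.2°, groundspeed 151.2 kt
Leg 4: heading 166.2°; drift +7.0° → track 173.2°, groundspeed 159.4 kt
Leg 5: heading 311.9°; drift -6.1° → track 305.8°, groundspeed 165.7 kt
Leg 6: heading 96.2°; drift +3.7° → track 99.9°, groundspeed 138.6 kt

Leg 1: track=250.4°, groundspeed=175.5 kt
Leg 2: track=225.9°, groundspeed=173.7 kt
Leg 3: track=149.2°, groundspeed=151.2 kt
Leg 4: track=173.2°, groundspeed=159.4 kt
Leg 5: track=305.8°, groundspeed=165.7 kt
Leg 6: track=99.9°, groundspeed=138.6 kt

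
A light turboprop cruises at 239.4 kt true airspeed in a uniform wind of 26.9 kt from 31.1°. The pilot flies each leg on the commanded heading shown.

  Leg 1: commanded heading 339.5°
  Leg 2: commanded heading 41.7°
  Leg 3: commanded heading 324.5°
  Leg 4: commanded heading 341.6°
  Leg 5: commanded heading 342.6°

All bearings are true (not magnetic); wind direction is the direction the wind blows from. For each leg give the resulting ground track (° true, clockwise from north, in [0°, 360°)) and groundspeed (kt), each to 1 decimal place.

Leg 1: heading 339.5°; drift -5.4° → track 334.1°, groundspeed 223.7 kt
Leg 2: heading 41.7°; drift +1.3° → track 43.0°, groundspeed 213.0 kt
Leg 3: heading 324.5°; drift -6.2° → track 318.3°, groundspeed 230.0 kt
Leg 4: heading 341.6°; drift -5.3° → track 336.3°, groundspeed 222.9 kt
Leg 5: heading 342.6°; drift -5.2° → track 337.4°, groundspeed 222.5 kt

Leg 1: track=334.1°, groundspeed=223.7 kt
Leg 2: track=43.0°, groundspeed=213.0 kt
Leg 3: track=318.3°, groundspeed=230.0 kt
Leg 4: track=336.3°, groundspeed=222.9 kt
Leg 5: track=337.4°, groundspeed=222.5 kt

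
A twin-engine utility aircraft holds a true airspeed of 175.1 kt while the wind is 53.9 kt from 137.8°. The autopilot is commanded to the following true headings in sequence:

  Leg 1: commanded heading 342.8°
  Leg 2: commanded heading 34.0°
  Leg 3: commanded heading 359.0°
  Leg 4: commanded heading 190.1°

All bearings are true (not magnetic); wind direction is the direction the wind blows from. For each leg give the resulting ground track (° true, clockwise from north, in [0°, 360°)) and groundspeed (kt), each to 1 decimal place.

Leg 1: track=337.0°, groundspeed=225.1 kt
Leg 2: track=18.4°, groundspeed=195.1 kt
Leg 3: track=349.7°, groundspeed=218.6 kt
Leg 4: track=206.8°, groundspeed=148.4 kt

Leg 1: heading 342.8°; drift -5.8° → track 337.0°, groundspeed 225.1 kt
Leg 2: heading 34.0°; drift -15.6° → track 18.4°, groundspeed 195.1 kt
Leg 3: heading 359.0°; drift -9.3° → track 349.7°, groundspeed 218.6 kt
Leg 4: heading 190.1°; drift +16.7° → track 206.8°, groundspeed 148.4 kt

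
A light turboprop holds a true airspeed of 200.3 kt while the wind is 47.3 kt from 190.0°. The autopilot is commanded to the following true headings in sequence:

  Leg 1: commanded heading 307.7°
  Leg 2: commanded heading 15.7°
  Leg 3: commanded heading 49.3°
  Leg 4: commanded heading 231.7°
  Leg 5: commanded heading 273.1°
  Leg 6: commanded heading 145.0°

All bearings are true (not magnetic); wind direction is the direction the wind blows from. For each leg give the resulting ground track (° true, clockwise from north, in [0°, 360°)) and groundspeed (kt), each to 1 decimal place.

Leg 1: track=318.4°, groundspeed=226.2 kt
Leg 2: track=14.6°, groundspeed=247.4 kt
Leg 3: track=42.1°, groundspeed=238.8 kt
Leg 4: track=242.5°, groundspeed=168.0 kt
Leg 5: track=286.7°, groundspeed=200.2 kt
Leg 6: track=133.7°, groundspeed=170.2 kt

Leg 1: heading 307.7°; drift +10.7° → track 318.4°, groundspeed 226.2 kt
Leg 2: heading 15.7°; drift -1.1° → track 14.6°, groundspeed 247.4 kt
Leg 3: heading 49.3°; drift -7.2° → track 42.1°, groundspeed 238.8 kt
Leg 4: heading 231.7°; drift +10.8° → track 242.5°, groundspeed 168.0 kt
Leg 5: heading 273.1°; drift +13.6° → track 286.7°, groundspeed 200.2 kt
Leg 6: heading 145.0°; drift -11.3° → track 133.7°, groundspeed 170.2 kt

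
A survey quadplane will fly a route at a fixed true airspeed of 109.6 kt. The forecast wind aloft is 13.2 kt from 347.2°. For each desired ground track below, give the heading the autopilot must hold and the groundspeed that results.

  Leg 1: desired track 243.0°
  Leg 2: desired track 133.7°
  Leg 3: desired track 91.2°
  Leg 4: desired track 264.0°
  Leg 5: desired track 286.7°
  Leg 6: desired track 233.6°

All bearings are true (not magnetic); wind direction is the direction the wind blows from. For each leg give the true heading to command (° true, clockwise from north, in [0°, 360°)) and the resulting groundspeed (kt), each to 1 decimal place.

Leg 1: desired track 243.0°; wind correction +6.7° → command heading 249.7°, groundspeed 112.1 kt
Leg 2: desired track 133.7°; wind correction -3.8° → command heading 129.9°, groundspeed 120.4 kt
Leg 3: desired track 91.2°; wind correction -6.7° → command heading 84.5°, groundspeed 112.0 kt
Leg 4: desired track 264.0°; wind correction +6.9° → command heading 270.9°, groundspeed 107.3 kt
Leg 5: desired track 286.7°; wind correction +6.0° → command heading 292.7°, groundspeed 102.5 kt
Leg 6: desired track 233.6°; wind correction +6.3° → command heading 239.9°, groundspeed 114.2 kt

Leg 1: heading=249.7°, groundspeed=112.1 kt
Leg 2: heading=129.9°, groundspeed=120.4 kt
Leg 3: heading=84.5°, groundspeed=112.0 kt
Leg 4: heading=270.9°, groundspeed=107.3 kt
Leg 5: heading=292.7°, groundspeed=102.5 kt
Leg 6: heading=239.9°, groundspeed=114.2 kt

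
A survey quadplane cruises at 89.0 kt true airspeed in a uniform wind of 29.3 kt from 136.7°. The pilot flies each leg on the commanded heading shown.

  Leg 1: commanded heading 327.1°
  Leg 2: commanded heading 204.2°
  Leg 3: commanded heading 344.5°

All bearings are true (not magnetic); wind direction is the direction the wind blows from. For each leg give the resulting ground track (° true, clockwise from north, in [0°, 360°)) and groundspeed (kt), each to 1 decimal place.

Leg 1: heading 327.1°; drift -2.6° → track 324.5°, groundspeed 117.9 kt
Leg 2: heading 204.2°; drift +19.2° → track 223.4°, groundspeed 82.4 kt
Leg 3: heading 344.5°; drift -6.8° → track 337.7°, groundspeed 115.7 kt

Leg 1: track=324.5°, groundspeed=117.9 kt
Leg 2: track=223.4°, groundspeed=82.4 kt
Leg 3: track=337.7°, groundspeed=115.7 kt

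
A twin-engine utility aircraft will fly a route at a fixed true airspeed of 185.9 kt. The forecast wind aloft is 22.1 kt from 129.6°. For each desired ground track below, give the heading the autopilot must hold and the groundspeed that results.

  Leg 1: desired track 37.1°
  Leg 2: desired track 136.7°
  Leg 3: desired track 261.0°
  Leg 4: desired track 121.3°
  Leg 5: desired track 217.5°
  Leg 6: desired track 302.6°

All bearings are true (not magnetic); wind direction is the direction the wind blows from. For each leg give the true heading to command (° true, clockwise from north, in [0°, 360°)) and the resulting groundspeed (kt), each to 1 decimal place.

Leg 1: desired track 37.1°; wind correction +6.8° → command heading 43.9°, groundspeed 185.5 kt
Leg 2: desired track 136.7°; wind correction -0.8° → command heading 135.9°, groundspeed 163.9 kt
Leg 3: desired track 261.0°; wind correction -5.1° → command heading 255.9°, groundspeed 199.8 kt
Leg 4: desired track 121.3°; wind correction +1.0° → command heading 122.3°, groundspeed 164.0 kt
Leg 5: desired track 217.5°; wind correction -6.8° → command heading 210.7°, groundspeed 183.8 kt
Leg 6: desired track 302.6°; wind correction -0.8° → command heading 301.8°, groundspeed 207.8 kt

Leg 1: heading=43.9°, groundspeed=185.5 kt
Leg 2: heading=135.9°, groundspeed=163.9 kt
Leg 3: heading=255.9°, groundspeed=199.8 kt
Leg 4: heading=122.3°, groundspeed=164.0 kt
Leg 5: heading=210.7°, groundspeed=183.8 kt
Leg 6: heading=301.8°, groundspeed=207.8 kt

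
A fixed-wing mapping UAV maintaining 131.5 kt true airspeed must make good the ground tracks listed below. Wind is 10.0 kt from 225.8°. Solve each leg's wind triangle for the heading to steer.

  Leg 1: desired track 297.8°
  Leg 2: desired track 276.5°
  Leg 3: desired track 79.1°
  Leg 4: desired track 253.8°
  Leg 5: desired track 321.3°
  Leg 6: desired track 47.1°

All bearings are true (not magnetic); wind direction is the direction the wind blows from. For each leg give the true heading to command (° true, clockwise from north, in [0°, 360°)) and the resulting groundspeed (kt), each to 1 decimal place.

Leg 1: heading=293.7°, groundspeed=128.1 kt
Leg 2: heading=273.1°, groundspeed=124.9 kt
Leg 3: heading=81.5°, groundspeed=139.7 kt
Leg 4: heading=251.8°, groundspeed=122.6 kt
Leg 5: heading=317.0°, groundspeed=132.1 kt
Leg 6: heading=47.2°, groundspeed=141.5 kt

Leg 1: desired track 297.8°; wind correction -4.1° → command heading 293.7°, groundspeed 128.1 kt
Leg 2: desired track 276.5°; wind correction -3.4° → command heading 273.1°, groundspeed 124.9 kt
Leg 3: desired track 79.1°; wind correction +2.4° → command heading 81.5°, groundspeed 139.7 kt
Leg 4: desired track 253.8°; wind correction -2.0° → command heading 251.8°, groundspeed 122.6 kt
Leg 5: desired track 321.3°; wind correction -4.3° → command heading 317.0°, groundspeed 132.1 kt
Leg 6: desired track 47.1°; wind correction +0.1° → command heading 47.2°, groundspeed 141.5 kt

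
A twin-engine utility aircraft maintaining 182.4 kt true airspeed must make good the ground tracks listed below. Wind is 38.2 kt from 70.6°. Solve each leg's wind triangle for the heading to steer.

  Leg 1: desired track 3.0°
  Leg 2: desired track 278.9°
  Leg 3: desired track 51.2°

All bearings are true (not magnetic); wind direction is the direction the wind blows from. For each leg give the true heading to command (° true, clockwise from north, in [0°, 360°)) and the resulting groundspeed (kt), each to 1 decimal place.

Leg 1: desired track 3.0°; wind correction +11.2° → command heading 14.2°, groundspeed 164.4 kt
Leg 2: desired track 278.9°; wind correction +5.7° → command heading 284.6°, groundspeed 215.1 kt
Leg 3: desired track 51.2°; wind correction +4.0° → command heading 55.2°, groundspeed 145.9 kt

Leg 1: heading=14.2°, groundspeed=164.4 kt
Leg 2: heading=284.6°, groundspeed=215.1 kt
Leg 3: heading=55.2°, groundspeed=145.9 kt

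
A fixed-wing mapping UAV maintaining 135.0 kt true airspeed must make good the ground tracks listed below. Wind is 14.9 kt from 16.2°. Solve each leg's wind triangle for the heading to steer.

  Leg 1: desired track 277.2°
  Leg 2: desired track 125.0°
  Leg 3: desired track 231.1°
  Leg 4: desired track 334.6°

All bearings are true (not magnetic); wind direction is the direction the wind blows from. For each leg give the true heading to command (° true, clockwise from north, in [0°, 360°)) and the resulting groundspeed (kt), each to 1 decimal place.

Leg 1: desired track 277.2°; wind correction +6.3° → command heading 283.5°, groundspeed 136.5 kt
Leg 2: desired track 125.0°; wind correction -6.0° → command heading 119.0°, groundspeed 139.1 kt
Leg 3: desired track 231.1°; wind correction +3.6° → command heading 234.7°, groundspeed 147.0 kt
Leg 4: desired track 334.6°; wind correction +4.2° → command heading 338.8°, groundspeed 123.5 kt

Leg 1: heading=283.5°, groundspeed=136.5 kt
Leg 2: heading=119.0°, groundspeed=139.1 kt
Leg 3: heading=234.7°, groundspeed=147.0 kt
Leg 4: heading=338.8°, groundspeed=123.5 kt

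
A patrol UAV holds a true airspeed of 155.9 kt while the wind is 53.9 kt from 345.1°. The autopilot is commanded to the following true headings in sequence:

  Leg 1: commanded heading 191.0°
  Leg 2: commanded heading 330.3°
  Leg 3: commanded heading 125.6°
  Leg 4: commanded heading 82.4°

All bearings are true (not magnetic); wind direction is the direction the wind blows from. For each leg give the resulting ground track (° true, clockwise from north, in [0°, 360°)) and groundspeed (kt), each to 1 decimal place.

Leg 1: track=184.4°, groundspeed=205.7 kt
Leg 2: track=322.7°, groundspeed=104.7 kt
Leg 3: track=135.4°, groundspeed=200.4 kt
Leg 4: track=100.6°, groundspeed=171.3 kt

Leg 1: heading 191.0°; drift -6.6° → track 184.4°, groundspeed 205.7 kt
Leg 2: heading 330.3°; drift -7.6° → track 322.7°, groundspeed 104.7 kt
Leg 3: heading 125.6°; drift +9.8° → track 135.4°, groundspeed 200.4 kt
Leg 4: heading 82.4°; drift +18.2° → track 100.6°, groundspeed 171.3 kt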